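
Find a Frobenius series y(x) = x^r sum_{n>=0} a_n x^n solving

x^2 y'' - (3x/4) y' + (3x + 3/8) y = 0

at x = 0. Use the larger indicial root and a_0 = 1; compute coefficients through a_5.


Write in Frobenius form y'' + (p(x)/x) y' + (q(x)/x^2) y = 0:
  p(x) = -3/4,  q(x) = 3x + 3/8.
Indicial equation: r(r-1) + (-3/4) r + (3/8) = 0 -> roots r_1 = 3/2, r_2 = 1/4.
Take r = r_1 = 3/2. Let y(x) = x^r sum_{n>=0} a_n x^n with a_0 = 1.
Substitute y = x^r sum a_n x^n and match x^{r+n}. The recurrence is
  D(n) a_n + 3 a_{n-1} = 0,  where D(n) = (r+n)(r+n-1) + (-3/4)(r+n) + (3/8).
  a_n = -3 / D(n) * a_{n-1}.
Since the indicial polynomial factors as (r - r_1)(r - r_2), D(n) = (r_1 + n - r_1)(r_1 + n - r_2) = n(n + 5/4).
Evaluating step by step (a_0 = 1):
  n = 1: D(1) = 1(1 + 5/4) = 9/4; numerator = -3(1) = -3; a_1 = (-3)/(9/4) = -4/3
  n = 2: D(2) = 2(2 + 5/4) = 13/2; numerator = -3(-4/3) = 4; a_2 = (4)/(13/2) = 8/13
  n = 3: D(3) = 3(3 + 5/4) = 51/4; numerator = -3(8/13) = -24/13; a_3 = (-24/13)/(51/4) = -32/221
  n = 4: D(4) = 4(4 + 5/4) = 21; numerator = -3(-32/221) = 96/221; a_4 = (96/221)/(21) = 32/1547
  n = 5: D(5) = 5(5 + 5/4) = 125/4; numerator = -3(32/1547) = -96/1547; a_5 = (-96/1547)/(125/4) = -384/193375

r = 3/2; a_0 = 1; a_1 = -4/3; a_2 = 8/13; a_3 = -32/221; a_4 = 32/1547; a_5 = -384/193375


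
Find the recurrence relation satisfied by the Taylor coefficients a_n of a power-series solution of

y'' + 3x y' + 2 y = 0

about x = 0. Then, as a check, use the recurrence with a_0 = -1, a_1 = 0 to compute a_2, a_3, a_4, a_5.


Substitute y = sum_n a_n x^n.
y''(x) has coefficient (n+2)(n+1) a_{n+2} at x^n;
3 x y'(x) has coefficient 3 n a_n at x^n (shift);
2 y(x) has coefficient 2 a_n at x^n.
Matching x^n: (n+2)(n+1) a_{n+2} + (3n + 2) a_n = 0.
Thus a_{n+2} = (-3n - 2) / ((n+1)(n+2)) * a_n.

Check with a_0 = -1, a_1 = 0 (apply the recurrence for n = 0, 1, 2, 3): a_0 = -1, a_1 = 0, a_2 = 1, a_3 = 0, a_4 = -2/3, a_5 = 0.

a_(n+2) = (-3n - 2) / ((n+1)(n+2)) * a_n; check: a_0 = -1, a_1 = 0, a_2 = 1, a_3 = 0, a_4 = -2/3, a_5 = 0


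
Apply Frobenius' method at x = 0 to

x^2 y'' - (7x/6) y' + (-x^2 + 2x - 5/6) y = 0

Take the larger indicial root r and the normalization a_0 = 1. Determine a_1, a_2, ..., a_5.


Write in Frobenius form y'' + (p(x)/x) y' + (q(x)/x^2) y = 0:
  p(x) = -7/6,  q(x) = -x^2 + 2x - 5/6.
Indicial equation: r(r-1) + (-7/6) r + (-5/6) = 0 -> roots r_1 = 5/2, r_2 = -1/3.
Take r = r_1 = 5/2. Let y(x) = x^r sum_{n>=0} a_n x^n with a_0 = 1.
Substitute y = x^r sum a_n x^n and match x^{r+n}. The recurrence is
  D(n) a_n + 2 a_{n-1} - 1 a_{n-2} = 0,  where D(n) = (r+n)(r+n-1) + (-7/6)(r+n) + (-5/6).
  a_n = [-2 a_{n-1} + 1 a_{n-2}] / D(n).
Since the indicial polynomial factors as (r - r_1)(r - r_2), D(n) = (r_1 + n - r_1)(r_1 + n - r_2) = n(n + 17/6).
Evaluating step by step (a_0 = 1):
  n = 1: D(1) = 1(1 + 17/6) = 23/6; numerator = -2(1) = -2; a_1 = (-2)/(23/6) = -12/23
  n = 2: D(2) = 2(2 + 17/6) = 29/3; numerator = -2(-12/23) + 1(1) = 47/23; a_2 = (47/23)/(29/3) = 141/667
  n = 3: D(3) = 3(3 + 17/6) = 35/2; numerator = -2(141/667) + 1(-12/23) = -630/667; a_3 = (-630/667)/(35/2) = -36/667
  n = 4: D(4) = 4(4 + 17/6) = 82/3; numerator = -2(-36/667) + 1(141/667) = 213/667; a_4 = (213/667)/(82/3) = 639/54694
  n = 5: D(5) = 5(5 + 17/6) = 235/6; numerator = -2(639/54694) + 1(-36/667) = -2115/27347; a_5 = (-2115/27347)/(235/6) = -54/27347

r = 5/2; a_0 = 1; a_1 = -12/23; a_2 = 141/667; a_3 = -36/667; a_4 = 639/54694; a_5 = -54/27347


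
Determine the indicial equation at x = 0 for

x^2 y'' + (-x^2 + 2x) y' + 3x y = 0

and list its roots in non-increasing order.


Divide by x^2 to reach normal form y'' + P_1(x) y' + P_2(x) y = 0 with P_1(x) = -1 + 2/x and P_2(x) = 3/x.
x = 0 is a singular point because the y'-coefficient -1 + 2/x has a pole at x = 0 and the y-coefficient 3/x has a pole at x = 0.
It is a regular singular point because x P_1(x) = p(x) = 2 - x and x^2 P_2(x) = q(x) = 3x are polynomials, hence analytic at x = 0.
p(0) = 2,  q(0) = 0.
Indicial equation: r(r-1) + p(0) r + q(0) = 0, i.e. r^2 + (p(0) - 1) r + q(0) = 0, i.e. r^2 + 1 r = 0.
Discriminant: (1)^2 - 4(0) = 1, so r = (-1 ± 1)/2.
Solving: r_1 = 0, r_2 = -1.

indicial: r^2 + 1 r = 0; roots r_1 = 0, r_2 = -1


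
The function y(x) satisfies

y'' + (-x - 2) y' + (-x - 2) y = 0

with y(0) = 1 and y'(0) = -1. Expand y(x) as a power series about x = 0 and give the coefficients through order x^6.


Ansatz: y(x) = sum_{n>=0} a_n x^n, so y'(x) = sum_{n>=1} n a_n x^(n-1) and y''(x) = sum_{n>=2} n(n-1) a_n x^(n-2).
Substitute into P(x) y'' + Q(x) y' + R(x) y = 0 with P(x) = 1, Q(x) = -x - 2, R(x) = -x - 2, and match powers of x.
Initial conditions: a_0 = 1, a_1 = -1.
Setting the coefficient of each power of x to zero and solving order by order (substituting the coefficients already found):
  x^0: 2 a_2 - 2 a_1 - 2 a_0 = 0  ->  2 a_2 = 2 a_1 + 2 a_0 = 0  ->  a_2 = 0
  x^1: 6 a_3 - 4 a_2 - 3 a_1 - a_0 = 0  ->  6 a_3 = 4 a_2 + 3 a_1 + a_0 = -2  ->  a_3 = -1/3
  x^2: 12 a_4 - 6 a_3 - 4 a_2 - a_1 = 0  ->  12 a_4 = 6 a_3 + 4 a_2 + a_1 = -3  ->  a_4 = -1/4
  x^3: 20 a_5 - 8 a_4 - 5 a_3 - a_2 = 0  ->  20 a_5 = 8 a_4 + 5 a_3 + a_2 = -11/3  ->  a_5 = -11/60
  x^4: 30 a_6 - 10 a_5 - 6 a_4 - a_3 = 0  ->  30 a_6 = 10 a_5 + 6 a_4 + a_3 = -11/3  ->  a_6 = -11/90
Truncated series: y(x) = 1 - x - (1/3) x^3 - (1/4) x^4 - (11/60) x^5 - (11/90) x^6 + O(x^7).

a_0 = 1; a_1 = -1; a_2 = 0; a_3 = -1/3; a_4 = -1/4; a_5 = -11/60; a_6 = -11/90


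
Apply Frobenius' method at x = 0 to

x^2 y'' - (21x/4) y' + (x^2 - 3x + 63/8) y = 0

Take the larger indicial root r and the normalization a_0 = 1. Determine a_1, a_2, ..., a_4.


Write in Frobenius form y'' + (p(x)/x) y' + (q(x)/x^2) y = 0:
  p(x) = -21/4,  q(x) = x^2 - 3x + 63/8.
Indicial equation: r(r-1) + (-21/4) r + (63/8) = 0 -> roots r_1 = 9/2, r_2 = 7/4.
Take r = r_1 = 9/2. Let y(x) = x^r sum_{n>=0} a_n x^n with a_0 = 1.
Substitute y = x^r sum a_n x^n and match x^{r+n}. The recurrence is
  D(n) a_n - 3 a_{n-1} + 1 a_{n-2} = 0,  where D(n) = (r+n)(r+n-1) + (-21/4)(r+n) + (63/8).
  a_n = [3 a_{n-1} - 1 a_{n-2}] / D(n).
Since the indicial polynomial factors as (r - r_1)(r - r_2), D(n) = (r_1 + n - r_1)(r_1 + n - r_2) = n(n + 11/4).
Evaluating step by step (a_0 = 1):
  n = 1: D(1) = 1(1 + 11/4) = 15/4; numerator = 3(1) = 3; a_1 = (3)/(15/4) = 4/5
  n = 2: D(2) = 2(2 + 11/4) = 19/2; numerator = 3(4/5) - 1(1) = 7/5; a_2 = (7/5)/(19/2) = 14/95
  n = 3: D(3) = 3(3 + 11/4) = 69/4; numerator = 3(14/95) - 1(4/5) = -34/95; a_3 = (-34/95)/(69/4) = -136/6555
  n = 4: D(4) = 4(4 + 11/4) = 27; numerator = 3(-136/6555) - 1(14/95) = -458/2185; a_4 = (-458/2185)/(27) = -458/58995

r = 9/2; a_0 = 1; a_1 = 4/5; a_2 = 14/95; a_3 = -136/6555; a_4 = -458/58995


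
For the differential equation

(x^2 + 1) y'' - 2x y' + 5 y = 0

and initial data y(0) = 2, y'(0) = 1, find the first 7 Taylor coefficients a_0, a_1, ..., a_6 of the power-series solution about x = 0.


Ansatz: y(x) = sum_{n>=0} a_n x^n, so y'(x) = sum_{n>=1} n a_n x^(n-1) and y''(x) = sum_{n>=2} n(n-1) a_n x^(n-2).
Substitute into P(x) y'' + Q(x) y' + R(x) y = 0 with P(x) = x^2 + 1, Q(x) = -2x, R(x) = 5, and match powers of x.
Initial conditions: a_0 = 2, a_1 = 1.
Setting the coefficient of each power of x to zero and solving order by order (substituting the coefficients already found):
  x^0: 2 a_2 + 5 a_0 = 0  ->  2 a_2 = -5 a_0 = -10  ->  a_2 = -5
  x^1: 6 a_3 + 3 a_1 = 0  ->  6 a_3 = -3 a_1 = -3  ->  a_3 = -1/2
  x^2: 12 a_4 + 3 a_2 = 0  ->  12 a_4 = -3 a_2 = 15  ->  a_4 = 5/4
  x^3: 20 a_5 + 5 a_3 = 0  ->  20 a_5 = -5 a_3 = 5/2  ->  a_5 = 1/8
  x^4: 30 a_6 + 9 a_4 = 0  ->  30 a_6 = -9 a_4 = -45/4  ->  a_6 = -3/8
Truncated series: y(x) = 2 + x - 5 x^2 - (1/2) x^3 + (5/4) x^4 + (1/8) x^5 - (3/8) x^6 + O(x^7).

a_0 = 2; a_1 = 1; a_2 = -5; a_3 = -1/2; a_4 = 5/4; a_5 = 1/8; a_6 = -3/8


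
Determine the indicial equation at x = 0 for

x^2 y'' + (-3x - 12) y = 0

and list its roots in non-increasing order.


Divide by x^2 to reach normal form y'' + P_1(x) y' + P_2(x) y = 0 with P_1(x) = 0 and P_2(x) = -3/x - 12/x^2.
x = 0 is a singular point because the y-coefficient -3/x - 12/x^2 has a pole at x = 0.
It is a regular singular point because x P_1(x) = p(x) = 0 and x^2 P_2(x) = q(x) = -3x - 12 are polynomials, hence analytic at x = 0.
p(0) = 0,  q(0) = -12.
Indicial equation: r(r-1) + p(0) r + q(0) = 0, i.e. r^2 + (p(0) - 1) r + q(0) = 0, i.e. r^2 - 1 r - 12 = 0.
Discriminant: (-1)^2 - 4(-12) = 49, so r = (1 ± 7)/2.
Solving: r_1 = 4, r_2 = -3.

indicial: r^2 - 1 r - 12 = 0; roots r_1 = 4, r_2 = -3


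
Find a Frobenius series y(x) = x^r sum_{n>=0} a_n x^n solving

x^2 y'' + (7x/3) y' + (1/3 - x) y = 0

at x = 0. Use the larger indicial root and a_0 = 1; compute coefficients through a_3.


Write in Frobenius form y'' + (p(x)/x) y' + (q(x)/x^2) y = 0:
  p(x) = 7/3,  q(x) = 1/3 - x.
Indicial equation: r(r-1) + (7/3) r + (1/3) = 0 -> roots r_1 = -1/3, r_2 = -1.
Take r = r_1 = -1/3. Let y(x) = x^r sum_{n>=0} a_n x^n with a_0 = 1.
Substitute y = x^r sum a_n x^n and match x^{r+n}. The recurrence is
  D(n) a_n - 1 a_{n-1} = 0,  where D(n) = (r+n)(r+n-1) + (7/3)(r+n) + (1/3).
  a_n = 1 / D(n) * a_{n-1}.
Since the indicial polynomial factors as (r - r_1)(r - r_2), D(n) = (r_1 + n - r_1)(r_1 + n - r_2) = n(n + 2/3).
Evaluating step by step (a_0 = 1):
  n = 1: D(1) = 1(1 + 2/3) = 5/3; numerator = 1(1) = 1; a_1 = (1)/(5/3) = 3/5
  n = 2: D(2) = 2(2 + 2/3) = 16/3; numerator = 1(3/5) = 3/5; a_2 = (3/5)/(16/3) = 9/80
  n = 3: D(3) = 3(3 + 2/3) = 11; numerator = 1(9/80) = 9/80; a_3 = (9/80)/(11) = 9/880

r = -1/3; a_0 = 1; a_1 = 3/5; a_2 = 9/80; a_3 = 9/880


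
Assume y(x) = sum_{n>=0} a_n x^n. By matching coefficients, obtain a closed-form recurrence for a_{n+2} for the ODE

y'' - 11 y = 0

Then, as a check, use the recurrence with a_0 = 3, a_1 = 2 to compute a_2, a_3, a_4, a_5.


Substitute y = sum_n a_n x^n into y'' + (const) y = 0.
y''(x) = sum_{n>=0} (n+2)(n+1) a_{n+2} x^n.
The ODE becomes sum_n [(n+2)(n+1) a_{n+2} - 11 a_n] x^n = 0.
Setting each coefficient to zero gives the recurrence:
  (n+2)(n+1) a_{n+2} - 11 a_n = 0,
  a_{n+2} = 11 / ((n+1)(n+2)) a_n.

Check with a_0 = 3, a_1 = 2 (apply the recurrence for n = 0, 1, 2, 3): a_0 = 3, a_1 = 2, a_2 = 33/2, a_3 = 11/3, a_4 = 121/8, a_5 = 121/60.

a_{n+2} = 11/((n+1)(n+2)) * a_n; check: a_0 = 3, a_1 = 2, a_2 = 33/2, a_3 = 11/3, a_4 = 121/8, a_5 = 121/60


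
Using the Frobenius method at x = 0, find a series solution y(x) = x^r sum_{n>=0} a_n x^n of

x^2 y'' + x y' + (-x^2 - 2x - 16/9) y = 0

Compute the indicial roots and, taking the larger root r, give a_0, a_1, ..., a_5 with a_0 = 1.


Write in Frobenius form y'' + (p(x)/x) y' + (q(x)/x^2) y = 0:
  p(x) = 1,  q(x) = -x^2 - 2x - 16/9.
Indicial equation: r(r-1) + (1) r + (-16/9) = 0 -> roots r_1 = 4/3, r_2 = -4/3.
Take r = r_1 = 4/3. Let y(x) = x^r sum_{n>=0} a_n x^n with a_0 = 1.
Substitute y = x^r sum a_n x^n and match x^{r+n}. The recurrence is
  D(n) a_n - 2 a_{n-1} - 1 a_{n-2} = 0,  where D(n) = (r+n)(r+n-1) + (1)(r+n) + (-16/9).
  a_n = [2 a_{n-1} + 1 a_{n-2}] / D(n).
Since the indicial polynomial factors as (r - r_1)(r - r_2), D(n) = (r_1 + n - r_1)(r_1 + n - r_2) = n(n + 8/3).
Evaluating step by step (a_0 = 1):
  n = 1: D(1) = 1(1 + 8/3) = 11/3; numerator = 2(1) = 2; a_1 = (2)/(11/3) = 6/11
  n = 2: D(2) = 2(2 + 8/3) = 28/3; numerator = 2(6/11) + 1(1) = 23/11; a_2 = (23/11)/(28/3) = 69/308
  n = 3: D(3) = 3(3 + 8/3) = 17; numerator = 2(69/308) + 1(6/11) = 153/154; a_3 = (153/154)/(17) = 9/154
  n = 4: D(4) = 4(4 + 8/3) = 80/3; numerator = 2(9/154) + 1(69/308) = 15/44; a_4 = (15/44)/(80/3) = 9/704
  n = 5: D(5) = 5(5 + 8/3) = 115/3; numerator = 2(9/704) + 1(9/154) = 207/2464; a_5 = (207/2464)/(115/3) = 27/12320

r = 4/3; a_0 = 1; a_1 = 6/11; a_2 = 69/308; a_3 = 9/154; a_4 = 9/704; a_5 = 27/12320


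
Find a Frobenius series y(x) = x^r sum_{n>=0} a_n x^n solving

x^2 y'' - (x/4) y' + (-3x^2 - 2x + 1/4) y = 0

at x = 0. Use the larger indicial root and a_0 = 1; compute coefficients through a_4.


Write in Frobenius form y'' + (p(x)/x) y' + (q(x)/x^2) y = 0:
  p(x) = -1/4,  q(x) = -3x^2 - 2x + 1/4.
Indicial equation: r(r-1) + (-1/4) r + (1/4) = 0 -> roots r_1 = 1, r_2 = 1/4.
Take r = r_1 = 1. Let y(x) = x^r sum_{n>=0} a_n x^n with a_0 = 1.
Substitute y = x^r sum a_n x^n and match x^{r+n}. The recurrence is
  D(n) a_n - 2 a_{n-1} - 3 a_{n-2} = 0,  where D(n) = (r+n)(r+n-1) + (-1/4)(r+n) + (1/4).
  a_n = [2 a_{n-1} + 3 a_{n-2}] / D(n).
Since the indicial polynomial factors as (r - r_1)(r - r_2), D(n) = (r_1 + n - r_1)(r_1 + n - r_2) = n(n + 3/4).
Evaluating step by step (a_0 = 1):
  n = 1: D(1) = 1(1 + 3/4) = 7/4; numerator = 2(1) = 2; a_1 = (2)/(7/4) = 8/7
  n = 2: D(2) = 2(2 + 3/4) = 11/2; numerator = 2(8/7) + 3(1) = 37/7; a_2 = (37/7)/(11/2) = 74/77
  n = 3: D(3) = 3(3 + 3/4) = 45/4; numerator = 2(74/77) + 3(8/7) = 412/77; a_3 = (412/77)/(45/4) = 1648/3465
  n = 4: D(4) = 4(4 + 3/4) = 19; numerator = 2(1648/3465) + 3(74/77) = 1898/495; a_4 = (1898/495)/(19) = 1898/9405

r = 1; a_0 = 1; a_1 = 8/7; a_2 = 74/77; a_3 = 1648/3465; a_4 = 1898/9405


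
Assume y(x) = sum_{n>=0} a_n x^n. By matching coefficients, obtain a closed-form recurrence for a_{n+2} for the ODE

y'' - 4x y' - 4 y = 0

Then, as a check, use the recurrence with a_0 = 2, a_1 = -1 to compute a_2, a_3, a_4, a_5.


Substitute y = sum_n a_n x^n.
y''(x) has coefficient (n+2)(n+1) a_{n+2} at x^n;
-4 x y'(x) has coefficient -4 n a_n at x^n (shift);
-4 y(x) has coefficient -4 a_n at x^n.
Matching x^n: (n+2)(n+1) a_{n+2} + (-4n - 4) a_n = 0.
Thus a_{n+2} = (4n + 4) / ((n+1)(n+2)) * a_n.

Check with a_0 = 2, a_1 = -1 (apply the recurrence for n = 0, 1, 2, 3): a_0 = 2, a_1 = -1, a_2 = 4, a_3 = -4/3, a_4 = 4, a_5 = -16/15.

a_(n+2) = (4n + 4) / ((n+1)(n+2)) * a_n; check: a_0 = 2, a_1 = -1, a_2 = 4, a_3 = -4/3, a_4 = 4, a_5 = -16/15


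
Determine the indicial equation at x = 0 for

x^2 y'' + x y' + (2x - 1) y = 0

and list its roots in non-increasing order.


Divide by x^2 to reach normal form y'' + P_1(x) y' + P_2(x) y = 0 with P_1(x) = 1/x and P_2(x) = 2/x - 1/x^2.
x = 0 is a singular point because the y'-coefficient 1/x has a pole at x = 0 and the y-coefficient 2/x - 1/x^2 has a pole at x = 0.
It is a regular singular point because x P_1(x) = p(x) = 1 and x^2 P_2(x) = q(x) = 2x - 1 are polynomials, hence analytic at x = 0.
p(0) = 1,  q(0) = -1.
Indicial equation: r(r-1) + p(0) r + q(0) = 0, i.e. r^2 + (p(0) - 1) r + q(0) = 0, i.e. r^2 - 1 = 0.
Discriminant: (0)^2 - 4(-1) = 4, so r = (0 ± 2)/2.
Solving: r_1 = 1, r_2 = -1.

indicial: r^2 - 1 = 0; roots r_1 = 1, r_2 = -1


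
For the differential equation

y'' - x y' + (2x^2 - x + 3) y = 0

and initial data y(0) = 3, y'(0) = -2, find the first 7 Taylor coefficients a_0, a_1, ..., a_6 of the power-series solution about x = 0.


Ansatz: y(x) = sum_{n>=0} a_n x^n, so y'(x) = sum_{n>=1} n a_n x^(n-1) and y''(x) = sum_{n>=2} n(n-1) a_n x^(n-2).
Substitute into P(x) y'' + Q(x) y' + R(x) y = 0 with P(x) = 1, Q(x) = -x, R(x) = 2x^2 - x + 3, and match powers of x.
Initial conditions: a_0 = 3, a_1 = -2.
Setting the coefficient of each power of x to zero and solving order by order (substituting the coefficients already found):
  x^0: 2 a_2 + 3 a_0 = 0  ->  2 a_2 = -3 a_0 = -9  ->  a_2 = -9/2
  x^1: 6 a_3 + 2 a_1 - a_0 = 0  ->  6 a_3 = -2 a_1 + a_0 = 7  ->  a_3 = 7/6
  x^2: 12 a_4 + a_2 - a_1 + 2 a_0 = 0  ->  12 a_4 = -a_2 + a_1 - 2 a_0 = -7/2  ->  a_4 = -7/24
  x^3: 20 a_5 - a_2 + 2 a_1 = 0  ->  20 a_5 = a_2 - 2 a_1 = -1/2  ->  a_5 = -1/40
  x^4: 30 a_6 - a_4 - a_3 + 2 a_2 = 0  ->  30 a_6 = a_4 + a_3 - 2 a_2 = 79/8  ->  a_6 = 79/240
Truncated series: y(x) = 3 - 2 x - (9/2) x^2 + (7/6) x^3 - (7/24) x^4 - (1/40) x^5 + (79/240) x^6 + O(x^7).

a_0 = 3; a_1 = -2; a_2 = -9/2; a_3 = 7/6; a_4 = -7/24; a_5 = -1/40; a_6 = 79/240


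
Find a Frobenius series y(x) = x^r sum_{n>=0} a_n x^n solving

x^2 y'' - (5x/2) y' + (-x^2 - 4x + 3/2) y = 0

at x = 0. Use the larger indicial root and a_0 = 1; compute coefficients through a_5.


Write in Frobenius form y'' + (p(x)/x) y' + (q(x)/x^2) y = 0:
  p(x) = -5/2,  q(x) = -x^2 - 4x + 3/2.
Indicial equation: r(r-1) + (-5/2) r + (3/2) = 0 -> roots r_1 = 3, r_2 = 1/2.
Take r = r_1 = 3. Let y(x) = x^r sum_{n>=0} a_n x^n with a_0 = 1.
Substitute y = x^r sum a_n x^n and match x^{r+n}. The recurrence is
  D(n) a_n - 4 a_{n-1} - 1 a_{n-2} = 0,  where D(n) = (r+n)(r+n-1) + (-5/2)(r+n) + (3/2).
  a_n = [4 a_{n-1} + 1 a_{n-2}] / D(n).
Since the indicial polynomial factors as (r - r_1)(r - r_2), D(n) = (r_1 + n - r_1)(r_1 + n - r_2) = n(n + 5/2).
Evaluating step by step (a_0 = 1):
  n = 1: D(1) = 1(1 + 5/2) = 7/2; numerator = 4(1) = 4; a_1 = (4)/(7/2) = 8/7
  n = 2: D(2) = 2(2 + 5/2) = 9; numerator = 4(8/7) + 1(1) = 39/7; a_2 = (39/7)/(9) = 13/21
  n = 3: D(3) = 3(3 + 5/2) = 33/2; numerator = 4(13/21) + 1(8/7) = 76/21; a_3 = (76/21)/(33/2) = 152/693
  n = 4: D(4) = 4(4 + 5/2) = 26; numerator = 4(152/693) + 1(13/21) = 1037/693; a_4 = (1037/693)/(26) = 1037/18018
  n = 5: D(5) = 5(5 + 5/2) = 75/2; numerator = 4(1037/18018) + 1(152/693) = 450/1001; a_5 = (450/1001)/(75/2) = 12/1001

r = 3; a_0 = 1; a_1 = 8/7; a_2 = 13/21; a_3 = 152/693; a_4 = 1037/18018; a_5 = 12/1001


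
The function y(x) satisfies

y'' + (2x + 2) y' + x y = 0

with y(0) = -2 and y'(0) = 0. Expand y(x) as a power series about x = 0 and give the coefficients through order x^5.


Ansatz: y(x) = sum_{n>=0} a_n x^n, so y'(x) = sum_{n>=1} n a_n x^(n-1) and y''(x) = sum_{n>=2} n(n-1) a_n x^(n-2).
Substitute into P(x) y'' + Q(x) y' + R(x) y = 0 with P(x) = 1, Q(x) = 2x + 2, R(x) = x, and match powers of x.
Initial conditions: a_0 = -2, a_1 = 0.
Setting the coefficient of each power of x to zero and solving order by order (substituting the coefficients already found):
  x^0: 2 a_2 + 2 a_1 = 0  ->  2 a_2 = -2 a_1 = 0  ->  a_2 = 0
  x^1: 6 a_3 + 4 a_2 + 2 a_1 + a_0 = 0  ->  6 a_3 = -4 a_2 - 2 a_1 - a_0 = 2  ->  a_3 = 1/3
  x^2: 12 a_4 + 6 a_3 + 4 a_2 + a_1 = 0  ->  12 a_4 = -6 a_3 - 4 a_2 - a_1 = -2  ->  a_4 = -1/6
  x^3: 20 a_5 + 8 a_4 + 6 a_3 + a_2 = 0  ->  20 a_5 = -8 a_4 - 6 a_3 - a_2 = -2/3  ->  a_5 = -1/30
Truncated series: y(x) = -2 + (1/3) x^3 - (1/6) x^4 - (1/30) x^5 + O(x^6).

a_0 = -2; a_1 = 0; a_2 = 0; a_3 = 1/3; a_4 = -1/6; a_5 = -1/30


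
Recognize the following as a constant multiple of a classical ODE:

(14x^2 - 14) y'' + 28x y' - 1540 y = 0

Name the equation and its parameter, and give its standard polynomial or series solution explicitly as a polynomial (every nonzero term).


All three coefficients share the factor -14; dividing through by -14 gives  (1 - x^2) y'' - 2x y' + 110 y = 0.
This matches the Legendre equation (1 - x^2) y'' - 2x y' + n(n+1) y = 0 (note the -2x y' term) with n(n+1) = 110, so n = 10; the polynomial solution is P_10(x).
With y = sum_k a_k x^k, matching x^k gives (k+2)(k+1) a_{k+2} = [k(k+1) - n(n+1)] a_k = (k - 10)(k + 11) a_k. The right side vanishes at k = 10, so the series with the parity of 10 terminates at degree 10.
Standard normalization (P_n(1) = 1): leading coefficient (2n)!/(2^n (n!)^2) = 2432902008176640000/(1024*13168189440000) = 46189/256, so a_10 = 46189/256. Work downward with a_k = (k+1)(k+2) a_{k+2} / ((k - 10)(k + 11)):
  a_8 = (9)(10)(46189/256) / ((8 - 10)(8 + 11)) = (2078505/128)/(-38) = -109395/256
  a_6 = (7)(8)(-109395/256) / ((6 - 10)(6 + 11)) = (-765765/32)/(-68) = 45045/128
  a_4 = (5)(6)(45045/128) / ((4 - 10)(4 + 11)) = (675675/64)/(-90) = -15015/128
  a_2 = (3)(4)(-15015/128) / ((2 - 10)(2 + 11)) = (-45045/32)/(-104) = 3465/256
  a_0 = (1)(2)(3465/256) / ((0 - 10)(0 + 11)) = (3465/128)/(-110) = -63/256
Hence P_10(x) = 46189 x^10/256 - 109395 x^8/256 + 45045 x^6/128 - 15015 x^4/128 + 3465 x^2/256 - 63/256.

P_10(x); series = 46189 x^10/256 - 109395 x^8/256 + 45045 x^6/128 - 15015 x^4/128 + 3465 x^2/256 - 63/256


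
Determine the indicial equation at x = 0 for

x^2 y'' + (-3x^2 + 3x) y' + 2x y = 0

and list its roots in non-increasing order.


Divide by x^2 to reach normal form y'' + P_1(x) y' + P_2(x) y = 0 with P_1(x) = -3 + 3/x and P_2(x) = 2/x.
x = 0 is a singular point because the y'-coefficient -3 + 3/x has a pole at x = 0 and the y-coefficient 2/x has a pole at x = 0.
It is a regular singular point because x P_1(x) = p(x) = 3 - 3x and x^2 P_2(x) = q(x) = 2x are polynomials, hence analytic at x = 0.
p(0) = 3,  q(0) = 0.
Indicial equation: r(r-1) + p(0) r + q(0) = 0, i.e. r^2 + (p(0) - 1) r + q(0) = 0, i.e. r^2 + 2 r = 0.
Discriminant: (2)^2 - 4(0) = 4, so r = (-2 ± 2)/2.
Solving: r_1 = 0, r_2 = -2.

indicial: r^2 + 2 r = 0; roots r_1 = 0, r_2 = -2


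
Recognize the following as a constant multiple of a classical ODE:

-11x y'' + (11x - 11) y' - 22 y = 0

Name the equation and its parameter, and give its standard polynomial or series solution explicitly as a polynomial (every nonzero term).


All three coefficients share the factor -11; dividing through by -11 gives  x y'' + (1 - x) y' + 2 y = 0.
This matches the Laguerre equation x y'' + (1 - x) y' + n y = 0 with n = 2; the polynomial solution is L_2(x).
With y = sum_k a_k x^k, matching x^k gives (k+1)k a_{k+1} + (k+1) a_{k+1} - k a_k + n a_k = 0, i.e. (k+1)^2 a_{k+1} = (k - n) a_k = (k - 2) a_k. The right side vanishes at k = 2, so the series terminates at degree 2.
Standard normalization L_n(0) = 1 gives a_0 = 1. Work upward with a_{k+1} = (k - 2) a_k / (k+1)^2:
  a_1 = (0 - 2)(1) / 1^2 = -2/1 = -2
  a_2 = (1 - 2)(-2) / 2^2 = 2/4 = 1/2
Hence L_2(x) = x^2/2 - 2 x + 1.

L_2(x); series = x^2/2 - 2 x + 1


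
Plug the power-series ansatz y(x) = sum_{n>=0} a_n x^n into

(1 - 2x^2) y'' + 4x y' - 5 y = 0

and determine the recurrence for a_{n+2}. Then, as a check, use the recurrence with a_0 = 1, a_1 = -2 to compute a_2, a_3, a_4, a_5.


Substitute y = sum_n a_n x^n.
(1 - 2 x^2) y'' contributes (n+2)(n+1) a_{n+2} - 2 n(n-1) a_n at x^n.
4 x y'(x) contributes 4 n a_n at x^n.
-5 y(x) contributes -5 a_n at x^n.
Matching x^n: (n+2)(n+1) a_{n+2} + (-2 n(n-1) + 4 n - 5) a_n = 0.
Thus a_{n+2} = (2 n(n-1) - 4 n + 5) / ((n+1)(n+2)) * a_n.

Check with a_0 = 1, a_1 = -2 (apply the recurrence for n = 0, 1, 2, 3): a_0 = 1, a_1 = -2, a_2 = 5/2, a_3 = -1/3, a_4 = 5/24, a_5 = -1/12.

a_(n+2) = (2 n(n-1) - 4 n + 5) / ((n+1)(n+2)) * a_n; check: a_0 = 1, a_1 = -2, a_2 = 5/2, a_3 = -1/3, a_4 = 5/24, a_5 = -1/12


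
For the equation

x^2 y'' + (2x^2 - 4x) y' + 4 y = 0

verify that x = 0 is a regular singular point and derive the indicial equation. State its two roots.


Divide by x^2 to reach normal form y'' + P_1(x) y' + P_2(x) y = 0 with P_1(x) = 2 - 4/x and P_2(x) = 4/x^2.
x = 0 is a singular point because the y'-coefficient 2 - 4/x has a pole at x = 0 and the y-coefficient 4/x^2 has a pole at x = 0.
It is a regular singular point because x P_1(x) = p(x) = 2x - 4 and x^2 P_2(x) = q(x) = 4 are polynomials, hence analytic at x = 0.
p(0) = -4,  q(0) = 4.
Indicial equation: r(r-1) + p(0) r + q(0) = 0, i.e. r^2 + (p(0) - 1) r + q(0) = 0, i.e. r^2 - 5 r + 4 = 0.
Discriminant: (-5)^2 - 4(4) = 9, so r = (5 ± 3)/2.
Solving: r_1 = 4, r_2 = 1.

indicial: r^2 - 5 r + 4 = 0; roots r_1 = 4, r_2 = 1


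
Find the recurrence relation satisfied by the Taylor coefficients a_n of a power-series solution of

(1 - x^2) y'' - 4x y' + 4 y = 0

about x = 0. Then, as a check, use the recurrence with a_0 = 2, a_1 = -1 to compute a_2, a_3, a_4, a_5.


Substitute y = sum_n a_n x^n.
(1 - 1 x^2) y'' contributes (n+2)(n+1) a_{n+2} - n(n-1) a_n at x^n.
-4 x y'(x) contributes -4 n a_n at x^n.
4 y(x) contributes 4 a_n at x^n.
Matching x^n: (n+2)(n+1) a_{n+2} + (-n(n-1) - 4 n + 4) a_n = 0.
Thus a_{n+2} = (n(n-1) + 4 n - 4) / ((n+1)(n+2)) * a_n.

Check with a_0 = 2, a_1 = -1 (apply the recurrence for n = 0, 1, 2, 3): a_0 = 2, a_1 = -1, a_2 = -4, a_3 = 0, a_4 = -2, a_5 = 0.

a_(n+2) = (n(n-1) + 4 n - 4) / ((n+1)(n+2)) * a_n; check: a_0 = 2, a_1 = -1, a_2 = -4, a_3 = 0, a_4 = -2, a_5 = 0


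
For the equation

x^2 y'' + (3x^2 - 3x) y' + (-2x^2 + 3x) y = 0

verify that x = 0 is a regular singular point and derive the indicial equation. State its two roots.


Divide by x^2 to reach normal form y'' + P_1(x) y' + P_2(x) y = 0 with P_1(x) = 3 - 3/x and P_2(x) = -2 + 3/x.
x = 0 is a singular point because the y'-coefficient 3 - 3/x has a pole at x = 0 and the y-coefficient -2 + 3/x has a pole at x = 0.
It is a regular singular point because x P_1(x) = p(x) = 3x - 3 and x^2 P_2(x) = q(x) = -2x^2 + 3x are polynomials, hence analytic at x = 0.
p(0) = -3,  q(0) = 0.
Indicial equation: r(r-1) + p(0) r + q(0) = 0, i.e. r^2 + (p(0) - 1) r + q(0) = 0, i.e. r^2 - 4 r = 0.
Discriminant: (-4)^2 - 4(0) = 16, so r = (4 ± 4)/2.
Solving: r_1 = 4, r_2 = 0.

indicial: r^2 - 4 r = 0; roots r_1 = 4, r_2 = 0


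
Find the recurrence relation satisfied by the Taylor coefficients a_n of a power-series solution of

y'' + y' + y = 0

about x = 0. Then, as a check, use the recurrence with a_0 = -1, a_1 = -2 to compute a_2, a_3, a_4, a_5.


Substitute y = sum_n a_n x^n.
y''(x) has coefficient (n+2)(n+1) a_{n+2} at x^n;
y'(x) has coefficient (n+1) a_{n+1} at x^n;
y(x) has coefficient 1 a_n at x^n.
Matching x^n: (n+2)(n+1) a_{n+2} + (n+1) a_{n+1} + 1 a_n = 0.
Thus a_{n+2} = [-(n+1) a_{n+1} - 1 a_n] / ((n+1)(n+2)).

Check with a_0 = -1, a_1 = -2 (apply the recurrence for n = 0, 1, 2, 3): a_0 = -1, a_1 = -2, a_2 = 3/2, a_3 = -1/6, a_4 = -1/12, a_5 = 1/40.

a_(n+2) = [-(n+1) a_(n+1) - 1 a_n] / ((n+1)(n+2)); check: a_0 = -1, a_1 = -2, a_2 = 3/2, a_3 = -1/6, a_4 = -1/12, a_5 = 1/40


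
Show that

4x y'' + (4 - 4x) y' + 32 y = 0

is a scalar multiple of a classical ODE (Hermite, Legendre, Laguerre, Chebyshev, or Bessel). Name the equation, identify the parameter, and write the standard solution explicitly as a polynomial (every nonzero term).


All three coefficients share the factor 4; dividing through by 4 gives  x y'' + (1 - x) y' + 8 y = 0.
This matches the Laguerre equation x y'' + (1 - x) y' + n y = 0 with n = 8; the polynomial solution is L_8(x).
With y = sum_k a_k x^k, matching x^k gives (k+1)k a_{k+1} + (k+1) a_{k+1} - k a_k + n a_k = 0, i.e. (k+1)^2 a_{k+1} = (k - n) a_k = (k - 8) a_k. The right side vanishes at k = 8, so the series terminates at degree 8.
Standard normalization L_n(0) = 1 gives a_0 = 1. Work upward with a_{k+1} = (k - 8) a_k / (k+1)^2:
  a_1 = (0 - 8)(1) / 1^2 = -8/1 = -8
  a_2 = (1 - 8)(-8) / 2^2 = 56/4 = 14
  a_3 = (2 - 8)(14) / 3^2 = -84/9 = -28/3
  a_4 = (3 - 8)(-28/3) / 4^2 = (140/3)/16 = 35/12
  a_5 = (4 - 8)(35/12) / 5^2 = (-35/3)/25 = -7/15
  a_6 = (5 - 8)(-7/15) / 6^2 = (7/5)/36 = 7/180
  a_7 = (6 - 8)(7/180) / 7^2 = (-7/90)/49 = -1/630
  a_8 = (7 - 8)(-1/630) / 8^2 = (1/630)/64 = 1/40320
Hence L_8(x) = x^8/40320 - x^7/630 + 7 x^6/180 - 7 x^5/15 + 35 x^4/12 - 28 x^3/3 + 14 x^2 - 8 x + 1.

L_8(x); series = x^8/40320 - x^7/630 + 7 x^6/180 - 7 x^5/15 + 35 x^4/12 - 28 x^3/3 + 14 x^2 - 8 x + 1


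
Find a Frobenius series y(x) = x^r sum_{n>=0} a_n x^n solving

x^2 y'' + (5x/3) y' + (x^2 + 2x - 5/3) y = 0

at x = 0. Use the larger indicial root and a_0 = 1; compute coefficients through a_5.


Write in Frobenius form y'' + (p(x)/x) y' + (q(x)/x^2) y = 0:
  p(x) = 5/3,  q(x) = x^2 + 2x - 5/3.
Indicial equation: r(r-1) + (5/3) r + (-5/3) = 0 -> roots r_1 = 1, r_2 = -5/3.
Take r = r_1 = 1. Let y(x) = x^r sum_{n>=0} a_n x^n with a_0 = 1.
Substitute y = x^r sum a_n x^n and match x^{r+n}. The recurrence is
  D(n) a_n + 2 a_{n-1} + 1 a_{n-2} = 0,  where D(n) = (r+n)(r+n-1) + (5/3)(r+n) + (-5/3).
  a_n = [-2 a_{n-1} - 1 a_{n-2}] / D(n).
Since the indicial polynomial factors as (r - r_1)(r - r_2), D(n) = (r_1 + n - r_1)(r_1 + n - r_2) = n(n + 8/3).
Evaluating step by step (a_0 = 1):
  n = 1: D(1) = 1(1 + 8/3) = 11/3; numerator = -2(1) = -2; a_1 = (-2)/(11/3) = -6/11
  n = 2: D(2) = 2(2 + 8/3) = 28/3; numerator = -2(-6/11) - 1(1) = 1/11; a_2 = (1/11)/(28/3) = 3/308
  n = 3: D(3) = 3(3 + 8/3) = 17; numerator = -2(3/308) - 1(-6/11) = 81/154; a_3 = (81/154)/(17) = 81/2618
  n = 4: D(4) = 4(4 + 8/3) = 80/3; numerator = -2(81/2618) - 1(3/308) = -375/5236; a_4 = (-375/5236)/(80/3) = -225/83776
  n = 5: D(5) = 5(5 + 8/3) = 115/3; numerator = -2(-225/83776) - 1(81/2618) = -9/352; a_5 = (-9/352)/(115/3) = -27/40480

r = 1; a_0 = 1; a_1 = -6/11; a_2 = 3/308; a_3 = 81/2618; a_4 = -225/83776; a_5 = -27/40480


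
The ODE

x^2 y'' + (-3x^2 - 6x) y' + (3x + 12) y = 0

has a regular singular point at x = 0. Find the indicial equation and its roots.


Divide by x^2 to reach normal form y'' + P_1(x) y' + P_2(x) y = 0 with P_1(x) = -3 - 6/x and P_2(x) = 3/x + 12/x^2.
x = 0 is a singular point because the y'-coefficient -3 - 6/x has a pole at x = 0 and the y-coefficient 3/x + 12/x^2 has a pole at x = 0.
It is a regular singular point because x P_1(x) = p(x) = -3x - 6 and x^2 P_2(x) = q(x) = 3x + 12 are polynomials, hence analytic at x = 0.
p(0) = -6,  q(0) = 12.
Indicial equation: r(r-1) + p(0) r + q(0) = 0, i.e. r^2 + (p(0) - 1) r + q(0) = 0, i.e. r^2 - 7 r + 12 = 0.
Discriminant: (-7)^2 - 4(12) = 1, so r = (7 ± 1)/2.
Solving: r_1 = 4, r_2 = 3.

indicial: r^2 - 7 r + 12 = 0; roots r_1 = 4, r_2 = 3


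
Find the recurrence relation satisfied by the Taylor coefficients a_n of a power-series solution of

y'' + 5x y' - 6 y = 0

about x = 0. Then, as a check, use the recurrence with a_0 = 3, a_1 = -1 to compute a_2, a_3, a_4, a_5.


Substitute y = sum_n a_n x^n.
y''(x) has coefficient (n+2)(n+1) a_{n+2} at x^n;
5 x y'(x) has coefficient 5 n a_n at x^n (shift);
-6 y(x) has coefficient -6 a_n at x^n.
Matching x^n: (n+2)(n+1) a_{n+2} + (5n - 6) a_n = 0.
Thus a_{n+2} = (-5n + 6) / ((n+1)(n+2)) * a_n.

Check with a_0 = 3, a_1 = -1 (apply the recurrence for n = 0, 1, 2, 3): a_0 = 3, a_1 = -1, a_2 = 9, a_3 = -1/6, a_4 = -3, a_5 = 3/40.

a_(n+2) = (-5n + 6) / ((n+1)(n+2)) * a_n; check: a_0 = 3, a_1 = -1, a_2 = 9, a_3 = -1/6, a_4 = -3, a_5 = 3/40


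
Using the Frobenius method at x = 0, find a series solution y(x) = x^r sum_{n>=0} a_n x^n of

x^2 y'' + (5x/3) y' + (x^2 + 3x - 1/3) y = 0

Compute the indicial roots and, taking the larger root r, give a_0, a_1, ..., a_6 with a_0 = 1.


Write in Frobenius form y'' + (p(x)/x) y' + (q(x)/x^2) y = 0:
  p(x) = 5/3,  q(x) = x^2 + 3x - 1/3.
Indicial equation: r(r-1) + (5/3) r + (-1/3) = 0 -> roots r_1 = 1/3, r_2 = -1.
Take r = r_1 = 1/3. Let y(x) = x^r sum_{n>=0} a_n x^n with a_0 = 1.
Substitute y = x^r sum a_n x^n and match x^{r+n}. The recurrence is
  D(n) a_n + 3 a_{n-1} + 1 a_{n-2} = 0,  where D(n) = (r+n)(r+n-1) + (5/3)(r+n) + (-1/3).
  a_n = [-3 a_{n-1} - 1 a_{n-2}] / D(n).
Since the indicial polynomial factors as (r - r_1)(r - r_2), D(n) = (r_1 + n - r_1)(r_1 + n - r_2) = n(n + 4/3).
Evaluating step by step (a_0 = 1):
  n = 1: D(1) = 1(1 + 4/3) = 7/3; numerator = -3(1) = -3; a_1 = (-3)/(7/3) = -9/7
  n = 2: D(2) = 2(2 + 4/3) = 20/3; numerator = -3(-9/7) - 1(1) = 20/7; a_2 = (20/7)/(20/3) = 3/7
  n = 3: D(3) = 3(3 + 4/3) = 13; numerator = -3(3/7) - 1(-9/7) = 0; a_3 = (0)/(13) = 0
  n = 4: D(4) = 4(4 + 4/3) = 64/3; numerator = -3(0) - 1(3/7) = -3/7; a_4 = (-3/7)/(64/3) = -9/448
  n = 5: D(5) = 5(5 + 4/3) = 95/3; numerator = -3(-9/448) - 1(0) = 27/448; a_5 = (27/448)/(95/3) = 81/42560
  n = 6: D(6) = 6(6 + 4/3) = 44; numerator = -3(81/42560) - 1(-9/448) = 153/10640; a_6 = (153/10640)/(44) = 153/468160

r = 1/3; a_0 = 1; a_1 = -9/7; a_2 = 3/7; a_3 = 0; a_4 = -9/448; a_5 = 81/42560; a_6 = 153/468160


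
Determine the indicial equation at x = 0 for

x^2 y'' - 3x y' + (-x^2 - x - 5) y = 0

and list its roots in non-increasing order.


Divide by x^2 to reach normal form y'' + P_1(x) y' + P_2(x) y = 0 with P_1(x) = -3/x and P_2(x) = -1 - 1/x - 5/x^2.
x = 0 is a singular point because the y'-coefficient -3/x has a pole at x = 0 and the y-coefficient -1 - 1/x - 5/x^2 has a pole at x = 0.
It is a regular singular point because x P_1(x) = p(x) = -3 and x^2 P_2(x) = q(x) = -x^2 - x - 5 are polynomials, hence analytic at x = 0.
p(0) = -3,  q(0) = -5.
Indicial equation: r(r-1) + p(0) r + q(0) = 0, i.e. r^2 + (p(0) - 1) r + q(0) = 0, i.e. r^2 - 4 r - 5 = 0.
Discriminant: (-4)^2 - 4(-5) = 36, so r = (4 ± 6)/2.
Solving: r_1 = 5, r_2 = -1.

indicial: r^2 - 4 r - 5 = 0; roots r_1 = 5, r_2 = -1


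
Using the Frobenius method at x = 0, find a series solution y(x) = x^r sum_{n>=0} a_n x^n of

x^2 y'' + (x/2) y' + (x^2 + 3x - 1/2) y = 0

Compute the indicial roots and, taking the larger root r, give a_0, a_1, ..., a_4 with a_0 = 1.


Write in Frobenius form y'' + (p(x)/x) y' + (q(x)/x^2) y = 0:
  p(x) = 1/2,  q(x) = x^2 + 3x - 1/2.
Indicial equation: r(r-1) + (1/2) r + (-1/2) = 0 -> roots r_1 = 1, r_2 = -1/2.
Take r = r_1 = 1. Let y(x) = x^r sum_{n>=0} a_n x^n with a_0 = 1.
Substitute y = x^r sum a_n x^n and match x^{r+n}. The recurrence is
  D(n) a_n + 3 a_{n-1} + 1 a_{n-2} = 0,  where D(n) = (r+n)(r+n-1) + (1/2)(r+n) + (-1/2).
  a_n = [-3 a_{n-1} - 1 a_{n-2}] / D(n).
Since the indicial polynomial factors as (r - r_1)(r - r_2), D(n) = (r_1 + n - r_1)(r_1 + n - r_2) = n(n + 3/2).
Evaluating step by step (a_0 = 1):
  n = 1: D(1) = 1(1 + 3/2) = 5/2; numerator = -3(1) = -3; a_1 = (-3)/(5/2) = -6/5
  n = 2: D(2) = 2(2 + 3/2) = 7; numerator = -3(-6/5) - 1(1) = 13/5; a_2 = (13/5)/(7) = 13/35
  n = 3: D(3) = 3(3 + 3/2) = 27/2; numerator = -3(13/35) - 1(-6/5) = 3/35; a_3 = (3/35)/(27/2) = 2/315
  n = 4: D(4) = 4(4 + 3/2) = 22; numerator = -3(2/315) - 1(13/35) = -41/105; a_4 = (-41/105)/(22) = -41/2310

r = 1; a_0 = 1; a_1 = -6/5; a_2 = 13/35; a_3 = 2/315; a_4 = -41/2310


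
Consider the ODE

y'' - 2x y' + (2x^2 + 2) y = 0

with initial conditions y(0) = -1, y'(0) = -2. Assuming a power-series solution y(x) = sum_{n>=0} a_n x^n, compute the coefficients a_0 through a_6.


Ansatz: y(x) = sum_{n>=0} a_n x^n, so y'(x) = sum_{n>=1} n a_n x^(n-1) and y''(x) = sum_{n>=2} n(n-1) a_n x^(n-2).
Substitute into P(x) y'' + Q(x) y' + R(x) y = 0 with P(x) = 1, Q(x) = -2x, R(x) = 2x^2 + 2, and match powers of x.
Initial conditions: a_0 = -1, a_1 = -2.
Setting the coefficient of each power of x to zero and solving order by order (substituting the coefficients already found):
  x^0: 2 a_2 + 2 a_0 = 0  ->  2 a_2 = -2 a_0 = 2  ->  a_2 = 1
  x^1: 6 a_3 = 0  ->  a_3 = 0
  x^2: 12 a_4 - 2 a_2 + 2 a_0 = 0  ->  12 a_4 = 2 a_2 - 2 a_0 = 4  ->  a_4 = 1/3
  x^3: 20 a_5 - 4 a_3 + 2 a_1 = 0  ->  20 a_5 = 4 a_3 - 2 a_1 = 4  ->  a_5 = 1/5
  x^4: 30 a_6 - 6 a_4 + 2 a_2 = 0  ->  30 a_6 = 6 a_4 - 2 a_2 = 0  ->  a_6 = 0
Truncated series: y(x) = -1 - 2 x + x^2 + (1/3) x^4 + (1/5) x^5 + O(x^7).

a_0 = -1; a_1 = -2; a_2 = 1; a_3 = 0; a_4 = 1/3; a_5 = 1/5; a_6 = 0


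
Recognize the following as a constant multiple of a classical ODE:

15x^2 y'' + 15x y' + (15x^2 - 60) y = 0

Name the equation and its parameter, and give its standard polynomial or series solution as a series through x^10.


All three coefficients share the factor 15; dividing through by 15 gives  x^2 y'' + x y' + (x^2 - 4) y = 0.
This matches the Bessel equation x^2 y'' + x y' + (x^2 - nu^2) y = 0 with nu^2 = 4, so nu = 2; the solution bounded at x = 0 is J_2(x).
Frobenius at x = 0: indicial roots ±nu; for r = nu the recurrence k(k + 2nu) c_k = -c_{k-2} gives the standard series J_nu(x) = sum_{k>=0} (-1)^k / (k! (k+nu)!) (x/2)^(2k+nu). Evaluate the first 5 terms:
  k = 0: (-1)^0 / (0! * 2! * 2^2) x^2 = 1/(1*2*4) x^2 = (1/8) x^2
  k = 1: (-1)^1 / (1! * 3! * 2^4) x^4 = -1/(1*6*16) x^4 = (-1/96) x^4
  k = 2: (-1)^2 / (2! * 4! * 2^6) x^6 = 1/(2*24*64) x^6 = (1/3072) x^6
  k = 3: (-1)^3 / (3! * 5! * 2^8) x^8 = -1/(6*120*256) x^8 = (-1/184320) x^8
  k = 4: (-1)^4 / (4! * 6! * 2^10) x^10 = 1/(24*720*1024) x^10 = (1/17694720) x^10
Hence J_2(x) = x^10/17694720 - x^8/184320 + x^6/3072 - x^4/96 + x^2/8 + ....

J_2(x); series = x^10/17694720 - x^8/184320 + x^6/3072 - x^4/96 + x^2/8


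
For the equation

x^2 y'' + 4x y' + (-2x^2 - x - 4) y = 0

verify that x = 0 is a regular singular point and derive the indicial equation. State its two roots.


Divide by x^2 to reach normal form y'' + P_1(x) y' + P_2(x) y = 0 with P_1(x) = 4/x and P_2(x) = -2 - 1/x - 4/x^2.
x = 0 is a singular point because the y'-coefficient 4/x has a pole at x = 0 and the y-coefficient -2 - 1/x - 4/x^2 has a pole at x = 0.
It is a regular singular point because x P_1(x) = p(x) = 4 and x^2 P_2(x) = q(x) = -2x^2 - x - 4 are polynomials, hence analytic at x = 0.
p(0) = 4,  q(0) = -4.
Indicial equation: r(r-1) + p(0) r + q(0) = 0, i.e. r^2 + (p(0) - 1) r + q(0) = 0, i.e. r^2 + 3 r - 4 = 0.
Discriminant: (3)^2 - 4(-4) = 25, so r = (-3 ± 5)/2.
Solving: r_1 = 1, r_2 = -4.

indicial: r^2 + 3 r - 4 = 0; roots r_1 = 1, r_2 = -4


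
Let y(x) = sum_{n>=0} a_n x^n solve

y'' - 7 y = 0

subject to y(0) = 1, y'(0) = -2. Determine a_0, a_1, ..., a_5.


Ansatz: y(x) = sum_{n>=0} a_n x^n, so y'(x) = sum_{n>=1} n a_n x^(n-1) and y''(x) = sum_{n>=2} n(n-1) a_n x^(n-2).
Substitute into P(x) y'' + Q(x) y' + R(x) y = 0 with P(x) = 1, Q(x) = 0, R(x) = -7, and match powers of x.
Initial conditions: a_0 = 1, a_1 = -2.
Setting the coefficient of each power of x to zero and solving order by order (substituting the coefficients already found):
  x^0: 2 a_2 - 7 a_0 = 0  ->  2 a_2 = 7 a_0 = 7  ->  a_2 = 7/2
  x^1: 6 a_3 - 7 a_1 = 0  ->  6 a_3 = 7 a_1 = -14  ->  a_3 = -7/3
  x^2: 12 a_4 - 7 a_2 = 0  ->  12 a_4 = 7 a_2 = 49/2  ->  a_4 = 49/24
  x^3: 20 a_5 - 7 a_3 = 0  ->  20 a_5 = 7 a_3 = -49/3  ->  a_5 = -49/60
Truncated series: y(x) = 1 - 2 x + (7/2) x^2 - (7/3) x^3 + (49/24) x^4 - (49/60) x^5 + O(x^6).

a_0 = 1; a_1 = -2; a_2 = 7/2; a_3 = -7/3; a_4 = 49/24; a_5 = -49/60


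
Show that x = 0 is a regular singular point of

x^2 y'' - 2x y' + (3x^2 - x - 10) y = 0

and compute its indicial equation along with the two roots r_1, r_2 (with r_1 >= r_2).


Divide by x^2 to reach normal form y'' + P_1(x) y' + P_2(x) y = 0 with P_1(x) = -2/x and P_2(x) = 3 - 1/x - 10/x^2.
x = 0 is a singular point because the y'-coefficient -2/x has a pole at x = 0 and the y-coefficient 3 - 1/x - 10/x^2 has a pole at x = 0.
It is a regular singular point because x P_1(x) = p(x) = -2 and x^2 P_2(x) = q(x) = 3x^2 - x - 10 are polynomials, hence analytic at x = 0.
p(0) = -2,  q(0) = -10.
Indicial equation: r(r-1) + p(0) r + q(0) = 0, i.e. r^2 + (p(0) - 1) r + q(0) = 0, i.e. r^2 - 3 r - 10 = 0.
Discriminant: (-3)^2 - 4(-10) = 49, so r = (3 ± 7)/2.
Solving: r_1 = 5, r_2 = -2.

indicial: r^2 - 3 r - 10 = 0; roots r_1 = 5, r_2 = -2


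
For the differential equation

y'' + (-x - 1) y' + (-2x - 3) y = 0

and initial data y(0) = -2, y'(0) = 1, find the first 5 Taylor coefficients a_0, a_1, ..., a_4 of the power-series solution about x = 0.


Ansatz: y(x) = sum_{n>=0} a_n x^n, so y'(x) = sum_{n>=1} n a_n x^(n-1) and y''(x) = sum_{n>=2} n(n-1) a_n x^(n-2).
Substitute into P(x) y'' + Q(x) y' + R(x) y = 0 with P(x) = 1, Q(x) = -x - 1, R(x) = -2x - 3, and match powers of x.
Initial conditions: a_0 = -2, a_1 = 1.
Setting the coefficient of each power of x to zero and solving order by order (substituting the coefficients already found):
  x^0: 2 a_2 - a_1 - 3 a_0 = 0  ->  2 a_2 = a_1 + 3 a_0 = -5  ->  a_2 = -5/2
  x^1: 6 a_3 - 2 a_2 - 4 a_1 - 2 a_0 = 0  ->  6 a_3 = 2 a_2 + 4 a_1 + 2 a_0 = -5  ->  a_3 = -5/6
  x^2: 12 a_4 - 3 a_3 - 5 a_2 - 2 a_1 = 0  ->  12 a_4 = 3 a_3 + 5 a_2 + 2 a_1 = -13  ->  a_4 = -13/12
Truncated series: y(x) = -2 + x - (5/2) x^2 - (5/6) x^3 - (13/12) x^4 + O(x^5).

a_0 = -2; a_1 = 1; a_2 = -5/2; a_3 = -5/6; a_4 = -13/12


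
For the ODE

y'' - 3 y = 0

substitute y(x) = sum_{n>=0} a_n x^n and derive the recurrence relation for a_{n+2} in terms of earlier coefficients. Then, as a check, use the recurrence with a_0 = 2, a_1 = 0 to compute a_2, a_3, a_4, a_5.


Substitute y = sum_n a_n x^n into y'' + (const) y = 0.
y''(x) = sum_{n>=0} (n+2)(n+1) a_{n+2} x^n.
The ODE becomes sum_n [(n+2)(n+1) a_{n+2} - 3 a_n] x^n = 0.
Setting each coefficient to zero gives the recurrence:
  (n+2)(n+1) a_{n+2} - 3 a_n = 0,
  a_{n+2} = 3 / ((n+1)(n+2)) a_n.

Check with a_0 = 2, a_1 = 0 (apply the recurrence for n = 0, 1, 2, 3): a_0 = 2, a_1 = 0, a_2 = 3, a_3 = 0, a_4 = 3/4, a_5 = 0.

a_{n+2} = 3/((n+1)(n+2)) * a_n; check: a_0 = 2, a_1 = 0, a_2 = 3, a_3 = 0, a_4 = 3/4, a_5 = 0


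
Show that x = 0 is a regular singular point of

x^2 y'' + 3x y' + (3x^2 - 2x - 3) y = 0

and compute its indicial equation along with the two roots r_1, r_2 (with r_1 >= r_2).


Divide by x^2 to reach normal form y'' + P_1(x) y' + P_2(x) y = 0 with P_1(x) = 3/x and P_2(x) = 3 - 2/x - 3/x^2.
x = 0 is a singular point because the y'-coefficient 3/x has a pole at x = 0 and the y-coefficient 3 - 2/x - 3/x^2 has a pole at x = 0.
It is a regular singular point because x P_1(x) = p(x) = 3 and x^2 P_2(x) = q(x) = 3x^2 - 2x - 3 are polynomials, hence analytic at x = 0.
p(0) = 3,  q(0) = -3.
Indicial equation: r(r-1) + p(0) r + q(0) = 0, i.e. r^2 + (p(0) - 1) r + q(0) = 0, i.e. r^2 + 2 r - 3 = 0.
Discriminant: (2)^2 - 4(-3) = 16, so r = (-2 ± 4)/2.
Solving: r_1 = 1, r_2 = -3.

indicial: r^2 + 2 r - 3 = 0; roots r_1 = 1, r_2 = -3
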